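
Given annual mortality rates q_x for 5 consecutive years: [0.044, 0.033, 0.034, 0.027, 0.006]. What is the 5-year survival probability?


p_k = 1 - q_k for each year
Survival = product of (1 - q_k)
= 0.956 * 0.967 * 0.966 * 0.973 * 0.994
= 0.8637


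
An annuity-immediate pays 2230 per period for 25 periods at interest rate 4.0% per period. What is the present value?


PV = PMT * (1 - (1+i)^(-n)) / i
= 2230 * (1 - (1+0.04)^(-25)) / 0.04
= 2230 * (1 - 0.375117) / 0.04
= 2230 * 15.62208
= 34837.2383


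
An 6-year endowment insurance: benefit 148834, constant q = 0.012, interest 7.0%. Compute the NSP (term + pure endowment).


Term component = 8281.3693
Pure endowment = 6_p_x * v^6 * benefit = 0.930126 * 0.666342 * 148834 = 92244.6432
NSP = 100526.0125


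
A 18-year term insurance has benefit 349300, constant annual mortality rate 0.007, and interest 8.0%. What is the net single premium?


NSP = benefit * sum_{k=0}^{n-1} k_p_x * q * v^(k+1)
With constant q=0.007, v=0.925926
Sum = 0.062716
NSP = 349300 * 0.062716
= 21906.8164


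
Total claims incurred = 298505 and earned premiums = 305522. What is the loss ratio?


Loss ratio = claims / premiums
= 298505 / 305522
= 0.977


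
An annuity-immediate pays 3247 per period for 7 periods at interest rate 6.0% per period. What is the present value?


PV = PMT * (1 - (1+i)^(-n)) / i
= 3247 * (1 - (1+0.06)^(-7)) / 0.06
= 3247 * (1 - 0.665057) / 0.06
= 3247 * 5.582381
= 18125.9925


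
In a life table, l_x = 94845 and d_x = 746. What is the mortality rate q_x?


q_x = d_x / l_x
= 746 / 94845
= 0.0079


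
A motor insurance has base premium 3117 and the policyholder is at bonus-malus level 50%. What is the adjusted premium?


adjusted = base * BM_level / 100
= 3117 * 50 / 100
= 3117 * 0.5
= 1558.5


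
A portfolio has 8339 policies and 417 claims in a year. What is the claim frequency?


frequency = claims / policies
= 417 / 8339
= 0.05


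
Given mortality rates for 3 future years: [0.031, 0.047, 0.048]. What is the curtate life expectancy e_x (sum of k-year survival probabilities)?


e_x = sum_{k=1}^{n} k_p_x
k_p_x values:
  1_p_x = 0.969
  2_p_x = 0.923457
  3_p_x = 0.879131
e_x = 2.7716


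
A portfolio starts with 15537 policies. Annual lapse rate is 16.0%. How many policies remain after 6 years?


remaining = initial * (1 - lapse)^years
= 15537 * (1 - 0.16)^6
= 15537 * 0.351298
= 5458.1175


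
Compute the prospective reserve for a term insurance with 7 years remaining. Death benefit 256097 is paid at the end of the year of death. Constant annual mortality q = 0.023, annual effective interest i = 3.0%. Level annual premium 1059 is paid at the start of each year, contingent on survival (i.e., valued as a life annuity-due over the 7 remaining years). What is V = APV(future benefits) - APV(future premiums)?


v = 1/(1+i) = 0.970874
APV(future benefits) per unit = sum_{k=0}^{6} k_p_x * q * v^(k+1) = 0.134147
APV(future benefits) = 256097 * 0.134147 = 34354.715
Life annuity-due factor ä_{x:7} = sum_{k=0}^{6} k_p_x * v^k = 6.007465
APV(future premiums) = 1059 * 6.007465 = 6361.9054
V = 34354.715 - 6361.9054
= 27992.8096


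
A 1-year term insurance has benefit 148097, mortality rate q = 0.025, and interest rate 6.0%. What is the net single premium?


NSP = benefit * q * v
v = 1/(1+i) = 0.943396
NSP = 148097 * 0.025 * 0.943396
= 3492.8538


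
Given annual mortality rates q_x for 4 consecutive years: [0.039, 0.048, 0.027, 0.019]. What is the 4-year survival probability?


p_k = 1 - q_k for each year
Survival = product of (1 - q_k)
= 0.961 * 0.952 * 0.973 * 0.981
= 0.8733


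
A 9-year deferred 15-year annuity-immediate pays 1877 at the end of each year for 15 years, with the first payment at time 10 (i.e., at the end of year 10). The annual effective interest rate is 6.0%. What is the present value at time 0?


PV at time 9 of the 15-year annuity-immediate:
a_n = 1877 * (1-(1+0.06)^(-15))/0.06 = 18229.8913
Discount back 9 years to time 0:
PV = 18229.8913 * (1+0.06)^(-9)
= 18229.8913 * 0.591898
= 10790.2447


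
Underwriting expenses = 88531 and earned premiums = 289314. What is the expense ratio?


Expense ratio = expenses / premiums
= 88531 / 289314
= 0.306


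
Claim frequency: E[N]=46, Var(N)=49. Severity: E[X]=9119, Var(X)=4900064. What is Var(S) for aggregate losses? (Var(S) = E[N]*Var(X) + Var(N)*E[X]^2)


Var(S) = E[N]*Var(X) + Var(N)*E[X]^2
= 46*4900064 + 49*9119^2
= 225402944 + 4074651889
= 4.3001e+09


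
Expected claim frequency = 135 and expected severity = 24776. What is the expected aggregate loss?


E[S] = E[N] * E[X]
= 135 * 24776
= 3.3448e+06


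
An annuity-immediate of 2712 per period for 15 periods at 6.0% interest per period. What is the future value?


FV = PMT * ((1+i)^n - 1) / i
= 2712 * ((1.06)^15 - 1) / 0.06
= 2712 * (2.396558 - 1) / 0.06
= 63124.4303


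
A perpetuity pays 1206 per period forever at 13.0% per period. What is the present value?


PV = PMT / i
= 1206 / 0.13
= 9276.9231


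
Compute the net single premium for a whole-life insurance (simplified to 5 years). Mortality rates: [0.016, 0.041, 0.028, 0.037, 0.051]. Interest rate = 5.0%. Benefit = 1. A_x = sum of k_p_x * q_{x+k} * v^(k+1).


v = 0.952381
Year 0: k_p_x=1.0, q=0.016, term=0.015238
Year 1: k_p_x=0.984, q=0.041, term=0.036593
Year 2: k_p_x=0.943656, q=0.028, term=0.022825
Year 3: k_p_x=0.917234, q=0.037, term=0.027921
Year 4: k_p_x=0.883296, q=0.051, term=0.035296
A_x = 0.1379


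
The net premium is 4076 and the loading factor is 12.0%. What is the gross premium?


Gross = net * (1 + loading)
= 4076 * (1 + 0.12)
= 4076 * 1.12
= 4565.12


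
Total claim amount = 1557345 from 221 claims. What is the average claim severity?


severity = total / number
= 1557345 / 221
= 7046.81


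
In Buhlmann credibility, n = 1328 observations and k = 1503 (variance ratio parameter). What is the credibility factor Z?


Z = n / (n + k)
= 1328 / (1328 + 1503)
= 1328 / 2831
= 0.4691


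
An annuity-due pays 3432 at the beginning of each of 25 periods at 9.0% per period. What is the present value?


PV_due = PMT * (1-(1+i)^(-n))/i * (1+i)
PV_immediate = 33711.0932
PV_due = 33711.0932 * 1.09
= 36745.0916


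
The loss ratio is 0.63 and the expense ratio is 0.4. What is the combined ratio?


Combined ratio = loss ratio + expense ratio
= 0.63 + 0.4
= 1.03


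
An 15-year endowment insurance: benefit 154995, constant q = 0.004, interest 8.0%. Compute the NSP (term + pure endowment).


Term component = 5189.7659
Pure endowment = 15_p_x * v^15 * benefit = 0.941651 * 0.315242 * 154995 = 46009.9152
NSP = 51199.6811


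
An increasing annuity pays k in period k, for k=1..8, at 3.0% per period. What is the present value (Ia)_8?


(Ia)_n = sum_{k=1}^{n} k * v^k, v = 1/(1+i)
v = 0.970874
Sum computed term by term:
(Ia)_8 = 30.5003


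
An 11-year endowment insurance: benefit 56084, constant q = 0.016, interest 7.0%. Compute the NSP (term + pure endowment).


Term component = 6282.9238
Pure endowment = 11_p_x * v^11 * benefit = 0.837425 * 0.475093 * 56084 = 22313.2848
NSP = 28596.2086


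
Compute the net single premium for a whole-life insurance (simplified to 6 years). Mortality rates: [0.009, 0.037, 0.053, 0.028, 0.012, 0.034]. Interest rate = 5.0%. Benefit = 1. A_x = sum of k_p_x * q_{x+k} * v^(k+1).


v = 0.952381
Year 0: k_p_x=1.0, q=0.009, term=0.008571
Year 1: k_p_x=0.991, q=0.037, term=0.033258
Year 2: k_p_x=0.954333, q=0.053, term=0.043693
Year 3: k_p_x=0.903753, q=0.028, term=0.020819
Year 4: k_p_x=0.878448, q=0.012, term=0.008259
Year 5: k_p_x=0.867907, q=0.034, term=0.02202
A_x = 0.1366


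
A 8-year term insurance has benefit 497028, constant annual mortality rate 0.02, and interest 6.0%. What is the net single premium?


NSP = benefit * sum_{k=0}^{n-1} k_p_x * q * v^(k+1)
With constant q=0.02, v=0.943396
Sum = 0.116555
NSP = 497028 * 0.116555
= 57931.1923


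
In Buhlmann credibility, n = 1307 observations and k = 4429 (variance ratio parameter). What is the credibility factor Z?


Z = n / (n + k)
= 1307 / (1307 + 4429)
= 1307 / 5736
= 0.2279


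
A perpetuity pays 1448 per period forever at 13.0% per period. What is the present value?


PV = PMT / i
= 1448 / 0.13
= 11138.4615


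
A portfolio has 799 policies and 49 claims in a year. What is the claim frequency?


frequency = claims / policies
= 49 / 799
= 0.0613


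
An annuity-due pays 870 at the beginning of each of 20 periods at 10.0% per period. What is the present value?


PV_due = PMT * (1-(1+i)^(-n))/i * (1+i)
PV_immediate = 7406.8004
PV_due = 7406.8004 * 1.1
= 8147.4805


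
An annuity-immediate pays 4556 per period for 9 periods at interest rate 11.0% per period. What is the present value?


PV = PMT * (1 - (1+i)^(-n)) / i
= 4556 * (1 - (1+0.11)^(-9)) / 0.11
= 4556 * (1 - 0.390925) / 0.11
= 4556 * 5.537048
= 25226.7886


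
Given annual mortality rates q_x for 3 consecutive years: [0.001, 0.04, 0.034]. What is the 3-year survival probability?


p_k = 1 - q_k for each year
Survival = product of (1 - q_k)
= 0.999 * 0.96 * 0.966
= 0.9264


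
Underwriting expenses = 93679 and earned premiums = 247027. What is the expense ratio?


Expense ratio = expenses / premiums
= 93679 / 247027
= 0.3792


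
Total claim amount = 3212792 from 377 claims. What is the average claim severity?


severity = total / number
= 3212792 / 377
= 8521.9947


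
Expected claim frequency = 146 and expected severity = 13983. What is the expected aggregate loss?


E[S] = E[N] * E[X]
= 146 * 13983
= 2.0415e+06


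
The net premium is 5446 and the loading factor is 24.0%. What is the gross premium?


Gross = net * (1 + loading)
= 5446 * (1 + 0.24)
= 5446 * 1.24
= 6753.04


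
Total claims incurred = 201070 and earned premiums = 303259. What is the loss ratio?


Loss ratio = claims / premiums
= 201070 / 303259
= 0.663


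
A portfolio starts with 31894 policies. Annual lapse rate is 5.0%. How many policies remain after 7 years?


remaining = initial * (1 - lapse)^years
= 31894 * (1 - 0.05)^7
= 31894 * 0.698337
= 22272.7697


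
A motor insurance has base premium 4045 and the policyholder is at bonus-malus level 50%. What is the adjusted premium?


adjusted = base * BM_level / 100
= 4045 * 50 / 100
= 4045 * 0.5
= 2022.5


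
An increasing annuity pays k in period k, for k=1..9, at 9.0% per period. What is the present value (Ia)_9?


(Ia)_n = sum_{k=1}^{n} k * v^k, v = 1/(1+i)
v = 0.917431
Sum computed term by term:
(Ia)_9 = 26.5663


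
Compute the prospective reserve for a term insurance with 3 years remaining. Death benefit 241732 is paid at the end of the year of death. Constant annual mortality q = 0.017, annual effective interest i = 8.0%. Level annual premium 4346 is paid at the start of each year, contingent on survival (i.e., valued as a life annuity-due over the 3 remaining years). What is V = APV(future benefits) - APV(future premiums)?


v = 1/(1+i) = 0.925926
APV(future benefits) per unit = sum_{k=0}^{2} k_p_x * q * v^(k+1) = 0.043108
APV(future benefits) = 241732 * 0.043108 = 10420.5693
Life annuity-due factor ä_{x:3} = sum_{k=0}^{2} k_p_x * v^k = 2.738622
APV(future premiums) = 4346 * 2.738622 = 11902.0523
V = 10420.5693 - 11902.0523
= -1481.4831


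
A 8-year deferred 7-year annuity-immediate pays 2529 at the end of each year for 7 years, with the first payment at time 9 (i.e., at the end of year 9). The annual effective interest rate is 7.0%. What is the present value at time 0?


PV at time 8 of the 7-year annuity-immediate:
a_n = 2529 * (1-(1+0.07)^(-7))/0.07 = 13629.5129
Discount back 8 years to time 0:
PV = 13629.5129 * (1+0.07)^(-8)
= 13629.5129 * 0.582009
= 7932.5006


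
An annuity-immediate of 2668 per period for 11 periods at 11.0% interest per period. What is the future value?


FV = PMT * ((1+i)^n - 1) / i
= 2668 * ((1.11)^11 - 1) / 0.11
= 2668 * (3.151757 - 1) / 0.11
= 52189.8951


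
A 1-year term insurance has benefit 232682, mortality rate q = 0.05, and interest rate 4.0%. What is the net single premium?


NSP = benefit * q * v
v = 1/(1+i) = 0.961538
NSP = 232682 * 0.05 * 0.961538
= 11186.6346


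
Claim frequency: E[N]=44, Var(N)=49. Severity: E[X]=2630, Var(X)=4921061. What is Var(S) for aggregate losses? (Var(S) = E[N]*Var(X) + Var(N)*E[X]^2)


Var(S) = E[N]*Var(X) + Var(N)*E[X]^2
= 44*4921061 + 49*2630^2
= 216526684 + 338928100
= 5.5545e+08


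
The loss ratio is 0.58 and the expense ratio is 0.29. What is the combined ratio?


Combined ratio = loss ratio + expense ratio
= 0.58 + 0.29
= 0.87


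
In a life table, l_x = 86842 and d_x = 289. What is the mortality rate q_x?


q_x = d_x / l_x
= 289 / 86842
= 0.0033


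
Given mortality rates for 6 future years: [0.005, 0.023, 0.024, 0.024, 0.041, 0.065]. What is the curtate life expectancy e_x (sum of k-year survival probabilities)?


e_x = sum_{k=1}^{n} k_p_x
k_p_x values:
  1_p_x = 0.995
  2_p_x = 0.972115
  3_p_x = 0.948784
  4_p_x = 0.926013
  5_p_x = 0.888047
  6_p_x = 0.830324
e_x = 5.5603


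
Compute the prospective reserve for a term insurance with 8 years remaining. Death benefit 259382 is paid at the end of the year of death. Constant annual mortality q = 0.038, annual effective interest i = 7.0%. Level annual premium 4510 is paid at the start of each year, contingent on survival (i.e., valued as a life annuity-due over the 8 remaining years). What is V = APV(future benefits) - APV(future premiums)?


v = 1/(1+i) = 0.934579
APV(future benefits) per unit = sum_{k=0}^{7} k_p_x * q * v^(k+1) = 0.201645
APV(future benefits) = 259382 * 0.201645 = 52303.0428
Life annuity-due factor ä_{x:8} = sum_{k=0}^{7} k_p_x * v^k = 5.677894
APV(future premiums) = 4510 * 5.677894 = 25607.3032
V = 52303.0428 - 25607.3032
= 26695.7396


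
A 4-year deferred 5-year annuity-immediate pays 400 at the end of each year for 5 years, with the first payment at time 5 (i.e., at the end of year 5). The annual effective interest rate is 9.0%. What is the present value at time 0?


PV at time 4 of the 5-year annuity-immediate:
a_n = 400 * (1-(1+0.09)^(-5))/0.09 = 1555.8605
Discount back 4 years to time 0:
PV = 1555.8605 * (1+0.09)^(-4)
= 1555.8605 * 0.708425
= 1102.2108


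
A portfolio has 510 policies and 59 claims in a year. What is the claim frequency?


frequency = claims / policies
= 59 / 510
= 0.1157


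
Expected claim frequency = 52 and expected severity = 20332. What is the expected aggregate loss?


E[S] = E[N] * E[X]
= 52 * 20332
= 1.0573e+06


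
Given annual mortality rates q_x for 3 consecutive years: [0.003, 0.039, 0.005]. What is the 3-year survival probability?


p_k = 1 - q_k for each year
Survival = product of (1 - q_k)
= 0.997 * 0.961 * 0.995
= 0.9533


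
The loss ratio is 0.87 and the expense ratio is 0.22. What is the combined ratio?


Combined ratio = loss ratio + expense ratio
= 0.87 + 0.22
= 1.09


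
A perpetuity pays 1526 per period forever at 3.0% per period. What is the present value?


PV = PMT / i
= 1526 / 0.03
= 50866.6667


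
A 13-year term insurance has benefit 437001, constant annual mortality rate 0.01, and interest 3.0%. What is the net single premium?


NSP = benefit * sum_{k=0}^{n-1} k_p_x * q * v^(k+1)
With constant q=0.01, v=0.970874
Sum = 0.100613
NSP = 437001 * 0.100613
= 43967.8596


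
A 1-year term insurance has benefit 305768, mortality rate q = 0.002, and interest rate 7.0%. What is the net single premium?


NSP = benefit * q * v
v = 1/(1+i) = 0.934579
NSP = 305768 * 0.002 * 0.934579
= 571.529


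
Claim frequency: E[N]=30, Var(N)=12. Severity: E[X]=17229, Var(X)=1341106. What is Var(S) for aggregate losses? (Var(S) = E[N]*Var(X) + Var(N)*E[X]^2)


Var(S) = E[N]*Var(X) + Var(N)*E[X]^2
= 30*1341106 + 12*17229^2
= 40233180 + 3562061292
= 3.6023e+09


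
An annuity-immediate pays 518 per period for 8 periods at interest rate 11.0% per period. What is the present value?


PV = PMT * (1 - (1+i)^(-n)) / i
= 518 * (1 - (1+0.11)^(-8)) / 0.11
= 518 * (1 - 0.433926) / 0.11
= 518 * 5.146123
= 2665.6916


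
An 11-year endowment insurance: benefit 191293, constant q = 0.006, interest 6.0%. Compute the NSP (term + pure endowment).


Term component = 8816.1025
Pure endowment = 11_p_x * v^11 * benefit = 0.935945 * 0.526788 * 191293 = 94315.8729
NSP = 103131.9754


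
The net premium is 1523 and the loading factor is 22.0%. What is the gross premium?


Gross = net * (1 + loading)
= 1523 * (1 + 0.22)
= 1523 * 1.22
= 1858.06


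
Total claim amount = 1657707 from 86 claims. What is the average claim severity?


severity = total / number
= 1657707 / 86
= 19275.6628


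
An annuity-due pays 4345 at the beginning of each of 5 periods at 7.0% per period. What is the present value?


PV_due = PMT * (1-(1+i)^(-n))/i * (1+i)
PV_immediate = 17815.3579
PV_due = 17815.3579 * 1.07
= 19062.4329


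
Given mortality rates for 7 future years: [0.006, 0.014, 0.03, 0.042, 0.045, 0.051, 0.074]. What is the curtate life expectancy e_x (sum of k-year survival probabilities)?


e_x = sum_{k=1}^{n} k_p_x
k_p_x values:
  1_p_x = 0.994
  2_p_x = 0.980084
  3_p_x = 0.950681
  4_p_x = 0.910753
  5_p_x = 0.869769
  6_p_x = 0.825411
  7_p_x = 0.76433
e_x = 6.295


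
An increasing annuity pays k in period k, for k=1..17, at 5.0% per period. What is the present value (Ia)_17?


(Ia)_n = sum_{k=1}^{n} k * v^k, v = 1/(1+i)
v = 0.952381
Sum computed term by term:
(Ia)_17 = 88.4145


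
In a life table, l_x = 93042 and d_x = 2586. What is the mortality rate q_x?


q_x = d_x / l_x
= 2586 / 93042
= 0.0278


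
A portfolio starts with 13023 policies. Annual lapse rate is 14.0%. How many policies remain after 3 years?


remaining = initial * (1 - lapse)^years
= 13023 * (1 - 0.14)^3
= 13023 * 0.636056
= 8283.3573


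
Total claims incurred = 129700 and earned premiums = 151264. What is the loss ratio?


Loss ratio = claims / premiums
= 129700 / 151264
= 0.8574


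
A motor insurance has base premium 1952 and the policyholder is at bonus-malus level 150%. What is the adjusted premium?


adjusted = base * BM_level / 100
= 1952 * 150 / 100
= 1952 * 1.5
= 2928.0


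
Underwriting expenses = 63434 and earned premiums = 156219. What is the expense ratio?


Expense ratio = expenses / premiums
= 63434 / 156219
= 0.4061


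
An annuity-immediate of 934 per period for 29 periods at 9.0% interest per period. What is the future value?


FV = PMT * ((1+i)^n - 1) / i
= 934 * ((1.09)^29 - 1) / 0.09
= 934 * (12.172182 - 1) / 0.09
= 115942.4229


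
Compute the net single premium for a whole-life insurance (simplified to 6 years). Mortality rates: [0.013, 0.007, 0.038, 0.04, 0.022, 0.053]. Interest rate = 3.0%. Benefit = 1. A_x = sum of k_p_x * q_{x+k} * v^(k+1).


v = 0.970874
Year 0: k_p_x=1.0, q=0.013, term=0.012621
Year 1: k_p_x=0.987, q=0.007, term=0.006512
Year 2: k_p_x=0.980091, q=0.038, term=0.034083
Year 3: k_p_x=0.942848, q=0.04, term=0.033508
Year 4: k_p_x=0.905134, q=0.022, term=0.017177
Year 5: k_p_x=0.885221, q=0.053, term=0.039292
A_x = 0.1432


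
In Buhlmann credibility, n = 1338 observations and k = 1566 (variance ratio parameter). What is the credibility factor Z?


Z = n / (n + k)
= 1338 / (1338 + 1566)
= 1338 / 2904
= 0.4607


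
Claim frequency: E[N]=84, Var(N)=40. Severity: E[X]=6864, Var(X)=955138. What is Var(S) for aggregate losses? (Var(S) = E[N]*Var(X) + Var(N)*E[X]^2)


Var(S) = E[N]*Var(X) + Var(N)*E[X]^2
= 84*955138 + 40*6864^2
= 80231592 + 1884579840
= 1.9648e+09


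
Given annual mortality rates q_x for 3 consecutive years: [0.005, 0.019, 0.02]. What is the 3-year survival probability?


p_k = 1 - q_k for each year
Survival = product of (1 - q_k)
= 0.995 * 0.981 * 0.98
= 0.9566


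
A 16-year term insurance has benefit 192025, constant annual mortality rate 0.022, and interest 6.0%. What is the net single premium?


NSP = benefit * sum_{k=0}^{n-1} k_p_x * q * v^(k+1)
With constant q=0.022, v=0.943396
Sum = 0.194309
NSP = 192025 * 0.194309
= 37312.1624


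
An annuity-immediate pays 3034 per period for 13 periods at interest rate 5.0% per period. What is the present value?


PV = PMT * (1 - (1+i)^(-n)) / i
= 3034 * (1 - (1+0.05)^(-13)) / 0.05
= 3034 * (1 - 0.530321) / 0.05
= 3034 * 9.393573
= 28500.1004


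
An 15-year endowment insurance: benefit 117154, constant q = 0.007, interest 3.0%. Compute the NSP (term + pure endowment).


Term component = 9360.6203
Pure endowment = 15_p_x * v^15 * benefit = 0.899992 * 0.641862 * 117154 = 67676.4358
NSP = 77037.056


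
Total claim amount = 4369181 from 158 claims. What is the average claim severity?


severity = total / number
= 4369181 / 158
= 27653.0443


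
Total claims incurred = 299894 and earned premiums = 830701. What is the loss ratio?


Loss ratio = claims / premiums
= 299894 / 830701
= 0.361


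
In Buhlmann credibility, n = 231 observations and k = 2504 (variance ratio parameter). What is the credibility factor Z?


Z = n / (n + k)
= 231 / (231 + 2504)
= 231 / 2735
= 0.0845


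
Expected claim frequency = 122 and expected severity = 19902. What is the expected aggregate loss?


E[S] = E[N] * E[X]
= 122 * 19902
= 2.4280e+06


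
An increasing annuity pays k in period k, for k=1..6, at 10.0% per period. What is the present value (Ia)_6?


(Ia)_n = sum_{k=1}^{n} k * v^k, v = 1/(1+i)
v = 0.909091
Sum computed term by term:
(Ia)_6 = 14.0394


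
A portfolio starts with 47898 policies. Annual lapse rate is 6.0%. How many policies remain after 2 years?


remaining = initial * (1 - lapse)^years
= 47898 * (1 - 0.06)^2
= 47898 * 0.8836
= 42322.6728


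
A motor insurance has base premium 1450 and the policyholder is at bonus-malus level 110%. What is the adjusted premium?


adjusted = base * BM_level / 100
= 1450 * 110 / 100
= 1450 * 1.1
= 1595.0


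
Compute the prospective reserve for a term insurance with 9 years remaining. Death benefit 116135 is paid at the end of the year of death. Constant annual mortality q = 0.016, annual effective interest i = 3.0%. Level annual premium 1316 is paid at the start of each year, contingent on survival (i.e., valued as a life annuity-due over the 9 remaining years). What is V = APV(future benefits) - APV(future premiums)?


v = 1/(1+i) = 0.970874
APV(future benefits) per unit = sum_{k=0}^{8} k_p_x * q * v^(k+1) = 0.117267
APV(future benefits) = 116135 * 0.117267 = 13618.7555
Life annuity-due factor ä_{x:9} = sum_{k=0}^{8} k_p_x * v^k = 7.549037
APV(future premiums) = 1316 * 7.549037 = 9934.5324
V = 13618.7555 - 9934.5324
= 3684.2231


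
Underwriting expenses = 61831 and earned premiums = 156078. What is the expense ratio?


Expense ratio = expenses / premiums
= 61831 / 156078
= 0.3962


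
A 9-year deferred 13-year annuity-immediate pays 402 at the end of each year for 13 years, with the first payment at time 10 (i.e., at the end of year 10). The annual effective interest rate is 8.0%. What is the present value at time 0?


PV at time 9 of the 13-year annuity-immediate:
a_n = 402 * (1-(1+0.08)^(-13))/0.08 = 3177.3179
Discount back 9 years to time 0:
PV = 3177.3179 * (1+0.08)^(-9)
= 3177.3179 * 0.500249
= 1589.45


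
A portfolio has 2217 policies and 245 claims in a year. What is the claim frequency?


frequency = claims / policies
= 245 / 2217
= 0.1105


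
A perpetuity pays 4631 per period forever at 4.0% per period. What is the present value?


PV = PMT / i
= 4631 / 0.04
= 115775.0


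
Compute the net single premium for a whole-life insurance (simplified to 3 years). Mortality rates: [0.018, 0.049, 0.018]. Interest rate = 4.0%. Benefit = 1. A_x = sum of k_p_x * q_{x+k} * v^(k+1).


v = 0.961538
Year 0: k_p_x=1.0, q=0.018, term=0.017308
Year 1: k_p_x=0.982, q=0.049, term=0.044488
Year 2: k_p_x=0.933882, q=0.018, term=0.014944
A_x = 0.0767


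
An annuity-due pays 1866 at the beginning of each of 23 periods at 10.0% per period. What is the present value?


PV_due = PMT * (1-(1+i)^(-n))/i * (1+i)
PV_immediate = 16576.0856
PV_due = 16576.0856 * 1.1
= 18233.6941


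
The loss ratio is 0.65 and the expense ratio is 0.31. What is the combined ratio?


Combined ratio = loss ratio + expense ratio
= 0.65 + 0.31
= 0.96


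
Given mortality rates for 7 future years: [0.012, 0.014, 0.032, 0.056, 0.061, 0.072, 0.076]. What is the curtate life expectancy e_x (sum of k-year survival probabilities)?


e_x = sum_{k=1}^{n} k_p_x
k_p_x values:
  1_p_x = 0.988
  2_p_x = 0.974168
  3_p_x = 0.942995
  4_p_x = 0.890187
  5_p_x = 0.835886
  6_p_x = 0.775702
  7_p_x = 0.716748
e_x = 6.1237


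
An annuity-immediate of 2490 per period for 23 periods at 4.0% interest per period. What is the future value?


FV = PMT * ((1+i)^n - 1) / i
= 2490 * ((1.04)^23 - 1) / 0.04
= 2490 * (2.464716 - 1) / 0.04
= 91178.5426


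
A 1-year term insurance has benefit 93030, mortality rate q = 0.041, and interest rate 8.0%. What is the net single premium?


NSP = benefit * q * v
v = 1/(1+i) = 0.925926
NSP = 93030 * 0.041 * 0.925926
= 3531.6944


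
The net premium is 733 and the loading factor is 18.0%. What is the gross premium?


Gross = net * (1 + loading)
= 733 * (1 + 0.18)
= 733 * 1.18
= 864.94


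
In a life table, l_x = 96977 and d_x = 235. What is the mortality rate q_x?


q_x = d_x / l_x
= 235 / 96977
= 0.0024


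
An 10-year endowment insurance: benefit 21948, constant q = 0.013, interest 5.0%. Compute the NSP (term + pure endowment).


Term component = 2089.5902
Pure endowment = 10_p_x * v^10 * benefit = 0.877347 * 0.613913 * 21948 = 11821.5245
NSP = 13911.1147


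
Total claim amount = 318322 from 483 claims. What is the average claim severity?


severity = total / number
= 318322 / 483
= 659.0518


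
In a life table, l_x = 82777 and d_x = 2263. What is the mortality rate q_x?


q_x = d_x / l_x
= 2263 / 82777
= 0.0273


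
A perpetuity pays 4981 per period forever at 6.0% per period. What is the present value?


PV = PMT / i
= 4981 / 0.06
= 83016.6667


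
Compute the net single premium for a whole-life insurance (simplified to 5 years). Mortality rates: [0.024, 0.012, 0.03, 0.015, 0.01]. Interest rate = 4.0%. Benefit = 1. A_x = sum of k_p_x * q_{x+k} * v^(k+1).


v = 0.961538
Year 0: k_p_x=1.0, q=0.024, term=0.023077
Year 1: k_p_x=0.976, q=0.012, term=0.010828
Year 2: k_p_x=0.964288, q=0.03, term=0.025717
Year 3: k_p_x=0.935359, q=0.015, term=0.011993
Year 4: k_p_x=0.921329, q=0.01, term=0.007573
A_x = 0.0792


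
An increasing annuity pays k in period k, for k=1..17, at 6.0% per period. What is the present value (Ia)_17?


(Ia)_n = sum_{k=1}^{n} k * v^k, v = 1/(1+i)
v = 0.943396
Sum computed term by term:
(Ia)_17 = 79.8783


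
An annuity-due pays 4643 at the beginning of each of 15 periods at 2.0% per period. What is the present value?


PV_due = PMT * (1-(1+i)^(-n))/i * (1+i)
PV_immediate = 59659.1304
PV_due = 59659.1304 * 1.02
= 60852.313


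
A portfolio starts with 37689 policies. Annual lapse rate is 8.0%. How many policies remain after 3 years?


remaining = initial * (1 - lapse)^years
= 37689 * (1 - 0.08)^3
= 37689 * 0.778688
= 29347.972


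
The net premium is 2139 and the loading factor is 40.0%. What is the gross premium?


Gross = net * (1 + loading)
= 2139 * (1 + 0.4)
= 2139 * 1.4
= 2994.6


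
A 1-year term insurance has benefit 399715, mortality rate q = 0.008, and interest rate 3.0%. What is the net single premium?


NSP = benefit * q * v
v = 1/(1+i) = 0.970874
NSP = 399715 * 0.008 * 0.970874
= 3104.5825


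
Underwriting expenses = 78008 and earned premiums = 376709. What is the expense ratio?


Expense ratio = expenses / premiums
= 78008 / 376709
= 0.2071


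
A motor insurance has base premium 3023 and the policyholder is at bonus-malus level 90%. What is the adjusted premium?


adjusted = base * BM_level / 100
= 3023 * 90 / 100
= 3023 * 0.9
= 2720.7


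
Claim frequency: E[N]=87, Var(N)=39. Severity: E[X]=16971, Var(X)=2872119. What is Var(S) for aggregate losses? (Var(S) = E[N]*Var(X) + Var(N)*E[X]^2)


Var(S) = E[N]*Var(X) + Var(N)*E[X]^2
= 87*2872119 + 39*16971^2
= 249874353 + 11232578799
= 1.1482e+10


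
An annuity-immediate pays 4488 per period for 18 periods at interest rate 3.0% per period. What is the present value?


PV = PMT * (1 - (1+i)^(-n)) / i
= 4488 * (1 - (1+0.03)^(-18)) / 0.03
= 4488 * (1 - 0.587395) / 0.03
= 4488 * 13.753513
= 61725.7667


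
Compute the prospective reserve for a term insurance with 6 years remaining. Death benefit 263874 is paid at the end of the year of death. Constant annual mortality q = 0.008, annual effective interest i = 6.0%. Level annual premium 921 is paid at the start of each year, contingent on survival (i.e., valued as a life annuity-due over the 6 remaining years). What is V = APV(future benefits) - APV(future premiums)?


v = 1/(1+i) = 0.943396
APV(future benefits) per unit = sum_{k=0}^{5} k_p_x * q * v^(k+1) = 0.038613
APV(future benefits) = 263874 * 0.038613 = 10188.8885
Life annuity-due factor ä_{x:6} = sum_{k=0}^{5} k_p_x * v^k = 5.116183
APV(future premiums) = 921 * 5.116183 = 4712.0047
V = 10188.8885 - 4712.0047
= 5476.8838


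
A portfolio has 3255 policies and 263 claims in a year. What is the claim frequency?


frequency = claims / policies
= 263 / 3255
= 0.0808


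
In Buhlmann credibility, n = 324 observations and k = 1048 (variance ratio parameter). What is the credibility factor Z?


Z = n / (n + k)
= 324 / (324 + 1048)
= 324 / 1372
= 0.2362


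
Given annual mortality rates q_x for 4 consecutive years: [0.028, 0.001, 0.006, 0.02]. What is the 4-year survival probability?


p_k = 1 - q_k for each year
Survival = product of (1 - q_k)
= 0.972 * 0.999 * 0.994 * 0.98
= 0.9459


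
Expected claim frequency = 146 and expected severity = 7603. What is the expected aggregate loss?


E[S] = E[N] * E[X]
= 146 * 7603
= 1.1100e+06


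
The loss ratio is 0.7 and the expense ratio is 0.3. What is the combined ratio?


Combined ratio = loss ratio + expense ratio
= 0.7 + 0.3
= 1.0


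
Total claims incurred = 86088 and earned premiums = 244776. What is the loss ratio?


Loss ratio = claims / premiums
= 86088 / 244776
= 0.3517


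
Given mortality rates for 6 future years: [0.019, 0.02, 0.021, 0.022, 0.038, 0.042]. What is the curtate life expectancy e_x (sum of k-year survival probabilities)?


e_x = sum_{k=1}^{n} k_p_x
k_p_x values:
  1_p_x = 0.981
  2_p_x = 0.96138
  3_p_x = 0.941191
  4_p_x = 0.920485
  5_p_x = 0.885506
  6_p_x = 0.848315
e_x = 5.5379


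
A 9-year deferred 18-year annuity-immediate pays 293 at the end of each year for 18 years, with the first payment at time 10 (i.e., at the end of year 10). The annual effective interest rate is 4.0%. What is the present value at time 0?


PV at time 9 of the 18-year annuity-immediate:
a_n = 293 * (1-(1+0.04)^(-18))/0.04 = 3709.174
Discount back 9 years to time 0:
PV = 3709.174 * (1+0.04)^(-9)
= 3709.174 * 0.702587
= 2606.0165


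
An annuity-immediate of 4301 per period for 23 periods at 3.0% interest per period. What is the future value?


FV = PMT * ((1+i)^n - 1) / i
= 4301 * ((1.03)^23 - 1) / 0.03
= 4301 * (1.973587 - 1) / 0.03
= 139579.8528


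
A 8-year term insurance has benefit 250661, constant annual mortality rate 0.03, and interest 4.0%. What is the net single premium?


NSP = benefit * sum_{k=0}^{n-1} k_p_x * q * v^(k+1)
With constant q=0.03, v=0.961538
Sum = 0.18314
NSP = 250661 * 0.18314
= 45906.0273


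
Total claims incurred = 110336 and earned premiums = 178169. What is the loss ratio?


Loss ratio = claims / premiums
= 110336 / 178169
= 0.6193


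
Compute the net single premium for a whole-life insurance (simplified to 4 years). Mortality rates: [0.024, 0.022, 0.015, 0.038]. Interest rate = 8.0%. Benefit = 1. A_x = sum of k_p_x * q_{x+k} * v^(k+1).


v = 0.925926
Year 0: k_p_x=1.0, q=0.024, term=0.022222
Year 1: k_p_x=0.976, q=0.022, term=0.018409
Year 2: k_p_x=0.954528, q=0.015, term=0.011366
Year 3: k_p_x=0.94021, q=0.038, term=0.026261
A_x = 0.0783


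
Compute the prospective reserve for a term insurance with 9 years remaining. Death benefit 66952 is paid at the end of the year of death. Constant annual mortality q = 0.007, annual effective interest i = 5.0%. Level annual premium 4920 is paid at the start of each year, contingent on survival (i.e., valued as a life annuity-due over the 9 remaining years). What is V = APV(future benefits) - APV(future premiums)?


v = 1/(1+i) = 0.952381
APV(future benefits) per unit = sum_{k=0}^{8} k_p_x * q * v^(k+1) = 0.048494
APV(future benefits) = 66952 * 0.048494 = 3246.7951
Life annuity-due factor ä_{x:9} = sum_{k=0}^{8} k_p_x * v^k = 7.274156
APV(future premiums) = 4920 * 7.274156 = 35788.8457
V = 3246.7951 - 35788.8457
= -32542.0506


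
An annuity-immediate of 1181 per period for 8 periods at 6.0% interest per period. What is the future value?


FV = PMT * ((1+i)^n - 1) / i
= 1181 * ((1.06)^8 - 1) / 0.06
= 1181 * (1.593848 - 1) / 0.06
= 11688.9096


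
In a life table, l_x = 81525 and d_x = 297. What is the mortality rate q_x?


q_x = d_x / l_x
= 297 / 81525
= 0.0036


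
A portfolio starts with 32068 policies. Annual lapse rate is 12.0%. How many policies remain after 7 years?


remaining = initial * (1 - lapse)^years
= 32068 * (1 - 0.12)^7
= 32068 * 0.408676
= 13105.409


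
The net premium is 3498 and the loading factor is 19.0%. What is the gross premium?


Gross = net * (1 + loading)
= 3498 * (1 + 0.19)
= 3498 * 1.19
= 4162.62


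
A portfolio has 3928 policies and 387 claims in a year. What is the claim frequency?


frequency = claims / policies
= 387 / 3928
= 0.0985


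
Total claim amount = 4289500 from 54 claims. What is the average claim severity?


severity = total / number
= 4289500 / 54
= 79435.1852


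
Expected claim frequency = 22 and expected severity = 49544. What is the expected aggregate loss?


E[S] = E[N] * E[X]
= 22 * 49544
= 1.0900e+06


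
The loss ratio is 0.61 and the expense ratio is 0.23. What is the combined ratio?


Combined ratio = loss ratio + expense ratio
= 0.61 + 0.23
= 0.84


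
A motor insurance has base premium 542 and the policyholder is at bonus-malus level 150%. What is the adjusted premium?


adjusted = base * BM_level / 100
= 542 * 150 / 100
= 542 * 1.5
= 813.0


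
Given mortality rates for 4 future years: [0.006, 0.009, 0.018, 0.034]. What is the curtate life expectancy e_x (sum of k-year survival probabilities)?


e_x = sum_{k=1}^{n} k_p_x
k_p_x values:
  1_p_x = 0.994
  2_p_x = 0.985054
  3_p_x = 0.967323
  4_p_x = 0.934434
e_x = 3.8808


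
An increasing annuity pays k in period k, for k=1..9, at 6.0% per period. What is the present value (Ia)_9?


(Ia)_n = sum_{k=1}^{n} k * v^k, v = 1/(1+i)
v = 0.943396
Sum computed term by term:
(Ia)_9 = 31.3785


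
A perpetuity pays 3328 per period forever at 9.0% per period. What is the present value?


PV = PMT / i
= 3328 / 0.09
= 36977.7778


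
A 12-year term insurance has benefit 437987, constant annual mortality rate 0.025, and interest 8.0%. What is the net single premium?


NSP = benefit * sum_{k=0}^{n-1} k_p_x * q * v^(k+1)
With constant q=0.025, v=0.925926
Sum = 0.168317
NSP = 437987 * 0.168317
= 73720.5852


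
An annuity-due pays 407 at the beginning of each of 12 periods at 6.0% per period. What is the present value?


PV_due = PMT * (1-(1+i)^(-n))/i * (1+i)
PV_immediate = 3412.2245
PV_due = 3412.2245 * 1.06
= 3616.958


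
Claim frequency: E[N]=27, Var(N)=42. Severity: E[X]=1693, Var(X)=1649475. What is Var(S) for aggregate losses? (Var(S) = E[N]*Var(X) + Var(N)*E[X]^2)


Var(S) = E[N]*Var(X) + Var(N)*E[X]^2
= 27*1649475 + 42*1693^2
= 44535825 + 120382458
= 1.6492e+08


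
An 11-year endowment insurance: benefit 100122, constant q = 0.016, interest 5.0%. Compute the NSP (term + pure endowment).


Term component = 12387.8163
Pure endowment = 11_p_x * v^11 * benefit = 0.837425 * 0.584679 * 100122 = 49022.2578
NSP = 61410.0741


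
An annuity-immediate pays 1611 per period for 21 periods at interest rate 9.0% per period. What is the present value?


PV = PMT * (1 - (1+i)^(-n)) / i
= 1611 * (1 - (1+0.09)^(-21)) / 0.09
= 1611 * (1 - 0.163698) / 0.09
= 1611 * 9.292244
= 14969.8047


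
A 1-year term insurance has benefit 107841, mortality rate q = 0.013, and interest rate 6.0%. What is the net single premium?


NSP = benefit * q * v
v = 1/(1+i) = 0.943396
NSP = 107841 * 0.013 * 0.943396
= 1322.5783


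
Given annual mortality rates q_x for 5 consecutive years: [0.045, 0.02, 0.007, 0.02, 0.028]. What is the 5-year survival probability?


p_k = 1 - q_k for each year
Survival = product of (1 - q_k)
= 0.955 * 0.98 * 0.993 * 0.98 * 0.972
= 0.8853


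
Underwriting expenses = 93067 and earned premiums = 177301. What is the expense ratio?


Expense ratio = expenses / premiums
= 93067 / 177301
= 0.5249


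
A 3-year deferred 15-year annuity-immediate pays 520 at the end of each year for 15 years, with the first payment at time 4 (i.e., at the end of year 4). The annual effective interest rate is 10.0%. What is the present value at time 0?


PV at time 3 of the 15-year annuity-immediate:
a_n = 520 * (1-(1+0.1)^(-15))/0.1 = 3955.1613
Discount back 3 years to time 0:
PV = 3955.1613 * (1+0.1)^(-3)
= 3955.1613 * 0.751315
= 2971.5713


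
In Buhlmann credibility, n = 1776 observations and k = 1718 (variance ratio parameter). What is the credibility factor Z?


Z = n / (n + k)
= 1776 / (1776 + 1718)
= 1776 / 3494
= 0.5083


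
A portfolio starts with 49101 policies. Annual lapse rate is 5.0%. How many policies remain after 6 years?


remaining = initial * (1 - lapse)^years
= 49101 * (1 - 0.05)^6
= 49101 * 0.735092
= 36093.7469


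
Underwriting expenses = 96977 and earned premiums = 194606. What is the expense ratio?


Expense ratio = expenses / premiums
= 96977 / 194606
= 0.4983


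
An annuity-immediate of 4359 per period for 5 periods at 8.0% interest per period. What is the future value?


FV = PMT * ((1+i)^n - 1) / i
= 4359 * ((1.08)^5 - 1) / 0.08
= 4359 * (1.469328 - 1) / 0.08
= 25572.5136


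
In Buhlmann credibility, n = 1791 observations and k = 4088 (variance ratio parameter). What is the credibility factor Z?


Z = n / (n + k)
= 1791 / (1791 + 4088)
= 1791 / 5879
= 0.3046


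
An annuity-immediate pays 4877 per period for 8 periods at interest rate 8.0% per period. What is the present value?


PV = PMT * (1 - (1+i)^(-n)) / i
= 4877 * (1 - (1+0.08)^(-8)) / 0.08
= 4877 * (1 - 0.540269) / 0.08
= 4877 * 5.746639
= 28026.3581


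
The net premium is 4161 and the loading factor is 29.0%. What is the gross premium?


Gross = net * (1 + loading)
= 4161 * (1 + 0.29)
= 4161 * 1.29
= 5367.69


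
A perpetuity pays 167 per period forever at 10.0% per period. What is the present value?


PV = PMT / i
= 167 / 0.1
= 1670.0


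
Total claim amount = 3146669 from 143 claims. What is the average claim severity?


severity = total / number
= 3146669 / 143
= 22004.6783


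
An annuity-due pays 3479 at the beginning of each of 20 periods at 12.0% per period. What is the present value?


PV_due = PMT * (1-(1+i)^(-n))/i * (1+i)
PV_immediate = 25986.1944
PV_due = 25986.1944 * 1.12
= 29104.5377


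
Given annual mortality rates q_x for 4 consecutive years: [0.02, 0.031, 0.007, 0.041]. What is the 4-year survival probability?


p_k = 1 - q_k for each year
Survival = product of (1 - q_k)
= 0.98 * 0.969 * 0.993 * 0.959
= 0.9043
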